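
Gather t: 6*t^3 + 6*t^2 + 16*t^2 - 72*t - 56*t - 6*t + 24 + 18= 6*t^3 + 22*t^2 - 134*t + 42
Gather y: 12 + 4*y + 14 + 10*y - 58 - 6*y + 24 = 8*y - 8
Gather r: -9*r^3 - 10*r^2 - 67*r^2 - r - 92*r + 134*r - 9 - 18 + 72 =-9*r^3 - 77*r^2 + 41*r + 45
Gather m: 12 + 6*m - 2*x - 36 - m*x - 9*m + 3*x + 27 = m*(-x - 3) + x + 3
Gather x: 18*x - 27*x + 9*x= 0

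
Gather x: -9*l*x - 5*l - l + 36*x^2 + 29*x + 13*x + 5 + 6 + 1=-6*l + 36*x^2 + x*(42 - 9*l) + 12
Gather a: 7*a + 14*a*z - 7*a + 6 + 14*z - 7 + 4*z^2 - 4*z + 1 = 14*a*z + 4*z^2 + 10*z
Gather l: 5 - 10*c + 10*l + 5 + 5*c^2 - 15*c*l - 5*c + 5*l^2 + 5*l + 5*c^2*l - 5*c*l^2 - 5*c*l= 5*c^2 - 15*c + l^2*(5 - 5*c) + l*(5*c^2 - 20*c + 15) + 10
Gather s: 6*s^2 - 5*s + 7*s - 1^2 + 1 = 6*s^2 + 2*s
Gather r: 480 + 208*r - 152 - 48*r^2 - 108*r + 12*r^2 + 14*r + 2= -36*r^2 + 114*r + 330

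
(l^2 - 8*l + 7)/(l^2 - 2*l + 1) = (l - 7)/(l - 1)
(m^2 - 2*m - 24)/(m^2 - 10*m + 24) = (m + 4)/(m - 4)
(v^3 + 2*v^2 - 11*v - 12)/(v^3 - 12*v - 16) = (-v^3 - 2*v^2 + 11*v + 12)/(-v^3 + 12*v + 16)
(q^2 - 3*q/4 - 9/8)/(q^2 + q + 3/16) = 2*(2*q - 3)/(4*q + 1)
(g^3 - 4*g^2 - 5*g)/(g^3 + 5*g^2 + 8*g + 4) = g*(g - 5)/(g^2 + 4*g + 4)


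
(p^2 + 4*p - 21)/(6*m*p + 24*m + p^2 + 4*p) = (p^2 + 4*p - 21)/(6*m*p + 24*m + p^2 + 4*p)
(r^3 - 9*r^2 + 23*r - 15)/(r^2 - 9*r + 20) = (r^2 - 4*r + 3)/(r - 4)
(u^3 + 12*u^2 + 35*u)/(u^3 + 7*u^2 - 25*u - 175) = u/(u - 5)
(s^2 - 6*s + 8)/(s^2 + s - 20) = (s - 2)/(s + 5)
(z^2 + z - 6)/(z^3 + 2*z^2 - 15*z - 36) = (z - 2)/(z^2 - z - 12)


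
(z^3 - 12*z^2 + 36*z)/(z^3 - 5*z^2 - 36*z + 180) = z*(z - 6)/(z^2 + z - 30)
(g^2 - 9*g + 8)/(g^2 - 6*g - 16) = (g - 1)/(g + 2)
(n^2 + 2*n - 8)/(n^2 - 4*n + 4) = (n + 4)/(n - 2)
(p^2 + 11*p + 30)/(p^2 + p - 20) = (p + 6)/(p - 4)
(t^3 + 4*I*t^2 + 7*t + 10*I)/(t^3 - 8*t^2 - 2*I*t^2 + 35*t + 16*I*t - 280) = (t^2 - I*t + 2)/(t^2 - t*(8 + 7*I) + 56*I)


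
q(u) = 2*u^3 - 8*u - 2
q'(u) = 6*u^2 - 8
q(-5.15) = -233.98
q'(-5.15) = 151.14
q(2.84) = 21.09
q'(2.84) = 40.39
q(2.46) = 8.09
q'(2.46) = 28.31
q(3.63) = 64.62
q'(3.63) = 71.06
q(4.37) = 129.95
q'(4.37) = 106.58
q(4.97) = 203.77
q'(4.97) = 140.21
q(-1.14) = 4.16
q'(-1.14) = -0.20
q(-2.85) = -25.50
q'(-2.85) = 40.74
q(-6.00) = -386.00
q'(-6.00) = 208.00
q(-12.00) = -3362.00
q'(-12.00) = 856.00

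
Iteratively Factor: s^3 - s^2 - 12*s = (s - 4)*(s^2 + 3*s) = s*(s - 4)*(s + 3)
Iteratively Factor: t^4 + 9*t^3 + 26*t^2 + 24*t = (t + 4)*(t^3 + 5*t^2 + 6*t) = (t + 3)*(t + 4)*(t^2 + 2*t) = (t + 2)*(t + 3)*(t + 4)*(t)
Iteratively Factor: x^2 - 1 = (x + 1)*(x - 1)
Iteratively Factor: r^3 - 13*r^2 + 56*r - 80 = (r - 5)*(r^2 - 8*r + 16) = (r - 5)*(r - 4)*(r - 4)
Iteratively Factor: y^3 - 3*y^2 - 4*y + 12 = (y - 2)*(y^2 - y - 6) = (y - 3)*(y - 2)*(y + 2)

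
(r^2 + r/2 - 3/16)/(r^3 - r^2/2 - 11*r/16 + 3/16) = 1/(r - 1)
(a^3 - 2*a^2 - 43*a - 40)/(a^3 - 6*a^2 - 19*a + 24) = (a^2 + 6*a + 5)/(a^2 + 2*a - 3)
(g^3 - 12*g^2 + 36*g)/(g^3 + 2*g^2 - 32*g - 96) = g*(g - 6)/(g^2 + 8*g + 16)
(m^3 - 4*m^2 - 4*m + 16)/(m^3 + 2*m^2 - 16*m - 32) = (m - 2)/(m + 4)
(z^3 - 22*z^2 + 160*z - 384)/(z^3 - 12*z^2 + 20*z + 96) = (z - 8)/(z + 2)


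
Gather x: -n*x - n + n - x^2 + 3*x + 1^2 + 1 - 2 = -x^2 + x*(3 - n)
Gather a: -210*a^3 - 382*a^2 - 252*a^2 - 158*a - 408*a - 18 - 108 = -210*a^3 - 634*a^2 - 566*a - 126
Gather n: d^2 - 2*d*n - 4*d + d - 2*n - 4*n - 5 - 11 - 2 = d^2 - 3*d + n*(-2*d - 6) - 18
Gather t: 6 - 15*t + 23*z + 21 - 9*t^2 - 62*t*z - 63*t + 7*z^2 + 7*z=-9*t^2 + t*(-62*z - 78) + 7*z^2 + 30*z + 27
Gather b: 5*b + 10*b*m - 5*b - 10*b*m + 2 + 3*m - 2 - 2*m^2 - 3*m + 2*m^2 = 0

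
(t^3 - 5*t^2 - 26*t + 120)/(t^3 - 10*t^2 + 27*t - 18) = (t^2 + t - 20)/(t^2 - 4*t + 3)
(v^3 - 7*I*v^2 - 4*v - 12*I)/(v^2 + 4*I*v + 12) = (v^2 - 5*I*v + 6)/(v + 6*I)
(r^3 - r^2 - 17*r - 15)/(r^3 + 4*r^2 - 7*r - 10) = (r^2 - 2*r - 15)/(r^2 + 3*r - 10)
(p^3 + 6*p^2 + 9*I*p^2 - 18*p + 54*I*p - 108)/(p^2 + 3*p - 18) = (p^2 + 9*I*p - 18)/(p - 3)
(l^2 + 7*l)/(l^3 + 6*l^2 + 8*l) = (l + 7)/(l^2 + 6*l + 8)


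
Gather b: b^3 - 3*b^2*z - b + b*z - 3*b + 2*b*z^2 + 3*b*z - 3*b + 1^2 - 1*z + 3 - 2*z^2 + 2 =b^3 - 3*b^2*z + b*(2*z^2 + 4*z - 7) - 2*z^2 - z + 6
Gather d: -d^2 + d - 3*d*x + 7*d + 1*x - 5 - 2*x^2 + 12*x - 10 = -d^2 + d*(8 - 3*x) - 2*x^2 + 13*x - 15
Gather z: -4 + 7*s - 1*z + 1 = 7*s - z - 3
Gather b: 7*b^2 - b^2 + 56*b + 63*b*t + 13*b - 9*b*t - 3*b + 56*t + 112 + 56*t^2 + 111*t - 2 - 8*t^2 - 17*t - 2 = 6*b^2 + b*(54*t + 66) + 48*t^2 + 150*t + 108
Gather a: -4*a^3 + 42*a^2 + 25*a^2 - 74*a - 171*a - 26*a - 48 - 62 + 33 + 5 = -4*a^3 + 67*a^2 - 271*a - 72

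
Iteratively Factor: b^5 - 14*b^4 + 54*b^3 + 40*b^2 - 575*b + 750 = (b - 5)*(b^4 - 9*b^3 + 9*b^2 + 85*b - 150) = (b - 5)^2*(b^3 - 4*b^2 - 11*b + 30) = (b - 5)^2*(b - 2)*(b^2 - 2*b - 15) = (b - 5)^3*(b - 2)*(b + 3)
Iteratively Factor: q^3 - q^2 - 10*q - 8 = (q + 2)*(q^2 - 3*q - 4) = (q + 1)*(q + 2)*(q - 4)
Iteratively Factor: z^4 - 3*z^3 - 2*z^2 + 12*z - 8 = (z + 2)*(z^3 - 5*z^2 + 8*z - 4) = (z - 2)*(z + 2)*(z^2 - 3*z + 2) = (z - 2)^2*(z + 2)*(z - 1)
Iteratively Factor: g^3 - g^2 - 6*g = (g - 3)*(g^2 + 2*g) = (g - 3)*(g + 2)*(g)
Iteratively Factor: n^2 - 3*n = (n - 3)*(n)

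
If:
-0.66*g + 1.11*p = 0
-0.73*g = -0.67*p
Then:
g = 0.00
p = 0.00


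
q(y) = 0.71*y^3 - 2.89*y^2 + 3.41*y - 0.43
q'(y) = 2.13*y^2 - 5.78*y + 3.41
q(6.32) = 84.92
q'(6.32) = 51.96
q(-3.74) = -90.75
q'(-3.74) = 54.82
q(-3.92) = -100.97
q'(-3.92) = 58.80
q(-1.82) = -20.49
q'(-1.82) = 20.99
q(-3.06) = -58.27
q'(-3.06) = 41.04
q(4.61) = 23.43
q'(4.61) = 22.03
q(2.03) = 0.52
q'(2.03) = 0.45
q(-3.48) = -77.22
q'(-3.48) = 49.32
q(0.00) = -0.43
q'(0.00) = 3.41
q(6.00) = 69.35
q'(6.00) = 45.41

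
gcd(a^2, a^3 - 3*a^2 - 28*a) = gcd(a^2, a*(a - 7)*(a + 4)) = a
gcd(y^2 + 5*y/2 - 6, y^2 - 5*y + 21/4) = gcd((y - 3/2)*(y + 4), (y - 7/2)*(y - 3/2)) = y - 3/2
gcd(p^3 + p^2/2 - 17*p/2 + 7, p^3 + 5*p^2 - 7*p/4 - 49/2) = p^2 + 3*p/2 - 7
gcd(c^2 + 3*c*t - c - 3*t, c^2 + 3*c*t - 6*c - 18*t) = c + 3*t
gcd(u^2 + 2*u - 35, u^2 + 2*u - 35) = u^2 + 2*u - 35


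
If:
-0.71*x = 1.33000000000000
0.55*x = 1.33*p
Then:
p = -0.77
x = -1.87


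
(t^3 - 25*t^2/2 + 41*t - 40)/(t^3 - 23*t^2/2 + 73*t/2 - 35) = (t - 8)/(t - 7)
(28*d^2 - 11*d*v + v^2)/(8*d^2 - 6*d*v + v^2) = (-7*d + v)/(-2*d + v)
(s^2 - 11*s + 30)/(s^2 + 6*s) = (s^2 - 11*s + 30)/(s*(s + 6))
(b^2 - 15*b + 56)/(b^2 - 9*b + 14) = (b - 8)/(b - 2)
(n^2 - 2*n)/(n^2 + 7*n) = (n - 2)/(n + 7)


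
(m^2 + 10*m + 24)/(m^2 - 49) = (m^2 + 10*m + 24)/(m^2 - 49)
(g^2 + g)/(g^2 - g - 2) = g/(g - 2)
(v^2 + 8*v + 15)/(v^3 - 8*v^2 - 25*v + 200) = (v + 3)/(v^2 - 13*v + 40)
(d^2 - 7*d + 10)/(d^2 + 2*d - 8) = (d - 5)/(d + 4)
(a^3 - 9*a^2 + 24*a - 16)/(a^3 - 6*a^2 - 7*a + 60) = (a^2 - 5*a + 4)/(a^2 - 2*a - 15)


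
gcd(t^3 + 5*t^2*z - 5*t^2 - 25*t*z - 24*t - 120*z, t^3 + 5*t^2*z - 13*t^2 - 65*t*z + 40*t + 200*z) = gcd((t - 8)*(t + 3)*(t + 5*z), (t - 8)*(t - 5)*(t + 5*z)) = t^2 + 5*t*z - 8*t - 40*z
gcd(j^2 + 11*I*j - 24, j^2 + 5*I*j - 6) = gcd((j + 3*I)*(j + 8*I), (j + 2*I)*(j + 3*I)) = j + 3*I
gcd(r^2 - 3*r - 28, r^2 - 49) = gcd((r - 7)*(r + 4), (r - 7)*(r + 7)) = r - 7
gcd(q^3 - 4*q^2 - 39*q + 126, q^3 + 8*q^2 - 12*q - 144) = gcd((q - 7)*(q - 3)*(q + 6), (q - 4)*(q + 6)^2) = q + 6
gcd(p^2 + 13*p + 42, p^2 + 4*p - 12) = p + 6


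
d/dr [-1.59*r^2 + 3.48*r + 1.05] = 3.48 - 3.18*r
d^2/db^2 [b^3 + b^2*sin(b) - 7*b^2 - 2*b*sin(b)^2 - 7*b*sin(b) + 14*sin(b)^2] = -b^2*sin(b) + 7*b*sin(b) + 4*b*cos(b) - 4*b*cos(2*b) + 6*b + 2*sin(b) - 4*sin(2*b) - 14*cos(b) + 28*cos(2*b) - 14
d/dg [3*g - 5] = 3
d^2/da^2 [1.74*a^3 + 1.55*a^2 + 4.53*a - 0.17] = 10.44*a + 3.1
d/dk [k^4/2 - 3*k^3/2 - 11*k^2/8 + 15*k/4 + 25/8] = 2*k^3 - 9*k^2/2 - 11*k/4 + 15/4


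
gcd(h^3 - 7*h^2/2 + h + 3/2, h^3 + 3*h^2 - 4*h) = h - 1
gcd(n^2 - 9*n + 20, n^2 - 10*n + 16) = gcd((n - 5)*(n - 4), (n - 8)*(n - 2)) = 1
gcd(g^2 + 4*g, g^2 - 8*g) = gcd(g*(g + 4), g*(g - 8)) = g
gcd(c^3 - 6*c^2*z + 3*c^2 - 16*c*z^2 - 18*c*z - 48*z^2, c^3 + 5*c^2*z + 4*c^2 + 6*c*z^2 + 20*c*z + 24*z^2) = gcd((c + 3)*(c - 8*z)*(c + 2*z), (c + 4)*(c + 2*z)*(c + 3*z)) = c + 2*z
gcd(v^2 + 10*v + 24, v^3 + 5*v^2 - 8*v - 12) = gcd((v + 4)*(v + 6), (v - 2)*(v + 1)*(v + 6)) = v + 6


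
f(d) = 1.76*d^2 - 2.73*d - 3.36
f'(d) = 3.52*d - 2.73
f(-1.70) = 6.37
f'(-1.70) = -8.71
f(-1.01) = 1.19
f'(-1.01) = -6.29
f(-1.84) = 7.62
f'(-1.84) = -9.21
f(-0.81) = 0.01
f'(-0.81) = -5.58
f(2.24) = -0.64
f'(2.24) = 5.15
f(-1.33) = 3.38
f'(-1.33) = -7.41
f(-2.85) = 18.72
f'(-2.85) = -12.76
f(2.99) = 4.21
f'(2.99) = 7.79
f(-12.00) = 282.84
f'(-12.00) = -44.97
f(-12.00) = 282.84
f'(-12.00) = -44.97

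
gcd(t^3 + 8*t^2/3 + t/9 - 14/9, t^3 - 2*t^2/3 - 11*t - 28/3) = t^2 + 10*t/3 + 7/3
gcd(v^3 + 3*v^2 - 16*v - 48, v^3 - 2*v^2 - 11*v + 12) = v^2 - v - 12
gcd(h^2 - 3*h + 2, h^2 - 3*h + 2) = h^2 - 3*h + 2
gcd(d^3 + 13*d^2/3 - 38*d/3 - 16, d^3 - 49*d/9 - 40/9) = d^2 - 5*d/3 - 8/3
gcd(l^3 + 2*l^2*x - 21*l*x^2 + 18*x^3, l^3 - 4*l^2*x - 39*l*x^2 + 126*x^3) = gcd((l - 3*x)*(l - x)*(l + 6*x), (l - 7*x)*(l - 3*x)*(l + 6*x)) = -l^2 - 3*l*x + 18*x^2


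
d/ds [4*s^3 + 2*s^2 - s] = 12*s^2 + 4*s - 1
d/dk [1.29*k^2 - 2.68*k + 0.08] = 2.58*k - 2.68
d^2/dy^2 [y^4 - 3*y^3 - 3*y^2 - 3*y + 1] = 12*y^2 - 18*y - 6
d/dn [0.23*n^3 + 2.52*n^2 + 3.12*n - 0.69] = 0.69*n^2 + 5.04*n + 3.12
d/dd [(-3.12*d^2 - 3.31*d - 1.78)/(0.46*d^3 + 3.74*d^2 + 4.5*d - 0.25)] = (1.4352*d^4 + 3.0452*d^3 + 0.7958*d^2 + 14.8744*d + 8.8375)/(0.2116*d^6 + 3.4408*d^5 + 18.1276*d^4 + 33.43*d^3 + 18.38*d^2 - 2.25*d + 0.0625)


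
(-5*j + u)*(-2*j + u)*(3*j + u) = 30*j^3 - 11*j^2*u - 4*j*u^2 + u^3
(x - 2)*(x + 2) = x^2 - 4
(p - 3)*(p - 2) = p^2 - 5*p + 6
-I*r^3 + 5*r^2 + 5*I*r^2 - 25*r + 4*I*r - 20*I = (r - 5)*(r + 4*I)*(-I*r + 1)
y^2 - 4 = (y - 2)*(y + 2)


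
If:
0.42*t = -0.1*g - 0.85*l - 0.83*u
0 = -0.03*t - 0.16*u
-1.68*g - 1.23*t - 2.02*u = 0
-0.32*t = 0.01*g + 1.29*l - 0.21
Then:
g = 11.32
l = 5.62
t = -22.35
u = 4.19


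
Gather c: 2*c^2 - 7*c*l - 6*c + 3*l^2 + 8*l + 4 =2*c^2 + c*(-7*l - 6) + 3*l^2 + 8*l + 4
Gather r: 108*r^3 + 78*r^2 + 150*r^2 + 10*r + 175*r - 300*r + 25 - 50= 108*r^3 + 228*r^2 - 115*r - 25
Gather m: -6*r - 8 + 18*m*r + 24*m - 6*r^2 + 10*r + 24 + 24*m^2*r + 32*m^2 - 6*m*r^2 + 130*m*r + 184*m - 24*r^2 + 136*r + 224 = m^2*(24*r + 32) + m*(-6*r^2 + 148*r + 208) - 30*r^2 + 140*r + 240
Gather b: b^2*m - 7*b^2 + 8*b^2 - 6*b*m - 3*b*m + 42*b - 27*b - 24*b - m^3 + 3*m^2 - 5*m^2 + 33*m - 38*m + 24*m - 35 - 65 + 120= b^2*(m + 1) + b*(-9*m - 9) - m^3 - 2*m^2 + 19*m + 20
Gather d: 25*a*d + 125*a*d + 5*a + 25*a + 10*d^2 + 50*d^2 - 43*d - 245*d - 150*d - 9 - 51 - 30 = 30*a + 60*d^2 + d*(150*a - 438) - 90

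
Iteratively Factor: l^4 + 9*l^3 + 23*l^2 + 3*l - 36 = (l + 3)*(l^3 + 6*l^2 + 5*l - 12) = (l - 1)*(l + 3)*(l^2 + 7*l + 12) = (l - 1)*(l + 3)^2*(l + 4)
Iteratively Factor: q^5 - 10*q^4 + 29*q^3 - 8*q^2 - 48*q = (q - 4)*(q^4 - 6*q^3 + 5*q^2 + 12*q) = (q - 4)*(q + 1)*(q^3 - 7*q^2 + 12*q) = (q - 4)*(q - 3)*(q + 1)*(q^2 - 4*q) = (q - 4)^2*(q - 3)*(q + 1)*(q)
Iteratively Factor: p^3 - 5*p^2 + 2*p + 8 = (p - 2)*(p^2 - 3*p - 4) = (p - 2)*(p + 1)*(p - 4)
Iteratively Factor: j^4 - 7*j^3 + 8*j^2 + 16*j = (j)*(j^3 - 7*j^2 + 8*j + 16) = j*(j + 1)*(j^2 - 8*j + 16) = j*(j - 4)*(j + 1)*(j - 4)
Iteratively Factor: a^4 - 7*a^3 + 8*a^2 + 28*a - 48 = (a - 2)*(a^3 - 5*a^2 - 2*a + 24) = (a - 3)*(a - 2)*(a^2 - 2*a - 8) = (a - 3)*(a - 2)*(a + 2)*(a - 4)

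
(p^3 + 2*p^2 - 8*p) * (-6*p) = -6*p^4 - 12*p^3 + 48*p^2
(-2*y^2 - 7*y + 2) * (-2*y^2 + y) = 4*y^4 + 12*y^3 - 11*y^2 + 2*y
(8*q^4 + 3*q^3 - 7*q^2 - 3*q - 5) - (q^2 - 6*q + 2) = 8*q^4 + 3*q^3 - 8*q^2 + 3*q - 7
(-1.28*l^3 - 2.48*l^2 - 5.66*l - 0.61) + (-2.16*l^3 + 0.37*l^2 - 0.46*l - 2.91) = -3.44*l^3 - 2.11*l^2 - 6.12*l - 3.52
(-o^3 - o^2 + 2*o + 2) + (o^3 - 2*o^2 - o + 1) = -3*o^2 + o + 3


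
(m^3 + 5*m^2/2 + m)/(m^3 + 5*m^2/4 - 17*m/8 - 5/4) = 4*m/(4*m - 5)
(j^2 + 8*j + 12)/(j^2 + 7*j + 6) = (j + 2)/(j + 1)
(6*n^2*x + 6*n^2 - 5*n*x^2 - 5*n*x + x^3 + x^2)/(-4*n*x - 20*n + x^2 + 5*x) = (-6*n^2*x - 6*n^2 + 5*n*x^2 + 5*n*x - x^3 - x^2)/(4*n*x + 20*n - x^2 - 5*x)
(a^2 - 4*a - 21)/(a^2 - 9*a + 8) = (a^2 - 4*a - 21)/(a^2 - 9*a + 8)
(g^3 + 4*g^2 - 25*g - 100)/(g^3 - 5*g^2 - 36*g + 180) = (g^2 + 9*g + 20)/(g^2 - 36)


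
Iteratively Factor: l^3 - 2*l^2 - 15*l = (l)*(l^2 - 2*l - 15) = l*(l - 5)*(l + 3)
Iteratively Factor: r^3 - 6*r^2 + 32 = (r - 4)*(r^2 - 2*r - 8) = (r - 4)*(r + 2)*(r - 4)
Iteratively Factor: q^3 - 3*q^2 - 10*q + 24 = (q - 4)*(q^2 + q - 6) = (q - 4)*(q - 2)*(q + 3)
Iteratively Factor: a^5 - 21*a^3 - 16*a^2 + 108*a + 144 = (a - 4)*(a^4 + 4*a^3 - 5*a^2 - 36*a - 36) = (a - 4)*(a + 2)*(a^3 + 2*a^2 - 9*a - 18) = (a - 4)*(a + 2)*(a + 3)*(a^2 - a - 6) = (a - 4)*(a + 2)^2*(a + 3)*(a - 3)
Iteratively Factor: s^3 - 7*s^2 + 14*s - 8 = (s - 4)*(s^2 - 3*s + 2) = (s - 4)*(s - 1)*(s - 2)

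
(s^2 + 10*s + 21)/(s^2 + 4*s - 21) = (s + 3)/(s - 3)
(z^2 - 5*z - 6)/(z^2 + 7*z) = (z^2 - 5*z - 6)/(z*(z + 7))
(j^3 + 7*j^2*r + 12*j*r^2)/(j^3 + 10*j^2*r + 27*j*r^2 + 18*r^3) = j*(j + 4*r)/(j^2 + 7*j*r + 6*r^2)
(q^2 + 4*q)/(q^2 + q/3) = 3*(q + 4)/(3*q + 1)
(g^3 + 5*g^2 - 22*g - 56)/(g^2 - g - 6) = (g^2 + 3*g - 28)/(g - 3)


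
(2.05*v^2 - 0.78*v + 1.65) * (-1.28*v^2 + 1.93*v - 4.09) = -2.624*v^4 + 4.9549*v^3 - 12.0019*v^2 + 6.3747*v - 6.7485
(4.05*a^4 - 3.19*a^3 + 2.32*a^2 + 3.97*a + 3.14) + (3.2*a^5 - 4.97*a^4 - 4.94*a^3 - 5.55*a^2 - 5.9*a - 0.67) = 3.2*a^5 - 0.92*a^4 - 8.13*a^3 - 3.23*a^2 - 1.93*a + 2.47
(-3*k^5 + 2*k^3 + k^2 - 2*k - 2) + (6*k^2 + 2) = -3*k^5 + 2*k^3 + 7*k^2 - 2*k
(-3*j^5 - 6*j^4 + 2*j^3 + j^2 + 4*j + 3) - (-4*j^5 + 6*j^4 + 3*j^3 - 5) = j^5 - 12*j^4 - j^3 + j^2 + 4*j + 8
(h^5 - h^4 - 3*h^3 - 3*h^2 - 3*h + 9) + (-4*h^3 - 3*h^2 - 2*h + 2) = h^5 - h^4 - 7*h^3 - 6*h^2 - 5*h + 11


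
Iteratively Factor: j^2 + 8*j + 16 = (j + 4)*(j + 4)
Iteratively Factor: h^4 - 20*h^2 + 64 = (h - 2)*(h^3 + 2*h^2 - 16*h - 32) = (h - 4)*(h - 2)*(h^2 + 6*h + 8) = (h - 4)*(h - 2)*(h + 2)*(h + 4)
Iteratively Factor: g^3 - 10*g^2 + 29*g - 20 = (g - 5)*(g^2 - 5*g + 4) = (g - 5)*(g - 4)*(g - 1)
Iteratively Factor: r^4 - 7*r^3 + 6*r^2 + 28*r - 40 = (r + 2)*(r^3 - 9*r^2 + 24*r - 20) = (r - 5)*(r + 2)*(r^2 - 4*r + 4) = (r - 5)*(r - 2)*(r + 2)*(r - 2)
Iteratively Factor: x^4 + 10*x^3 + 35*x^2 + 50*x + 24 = (x + 3)*(x^3 + 7*x^2 + 14*x + 8) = (x + 3)*(x + 4)*(x^2 + 3*x + 2) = (x + 2)*(x + 3)*(x + 4)*(x + 1)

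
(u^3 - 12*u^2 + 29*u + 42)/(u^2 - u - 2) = (u^2 - 13*u + 42)/(u - 2)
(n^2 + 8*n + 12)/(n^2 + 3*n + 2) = (n + 6)/(n + 1)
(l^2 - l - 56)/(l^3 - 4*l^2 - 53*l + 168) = 1/(l - 3)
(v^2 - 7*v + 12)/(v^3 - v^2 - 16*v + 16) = (v - 3)/(v^2 + 3*v - 4)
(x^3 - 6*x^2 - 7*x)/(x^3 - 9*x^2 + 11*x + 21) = x/(x - 3)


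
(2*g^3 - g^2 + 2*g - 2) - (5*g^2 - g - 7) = 2*g^3 - 6*g^2 + 3*g + 5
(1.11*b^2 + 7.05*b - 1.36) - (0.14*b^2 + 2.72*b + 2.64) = 0.97*b^2 + 4.33*b - 4.0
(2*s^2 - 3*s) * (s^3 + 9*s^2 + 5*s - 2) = 2*s^5 + 15*s^4 - 17*s^3 - 19*s^2 + 6*s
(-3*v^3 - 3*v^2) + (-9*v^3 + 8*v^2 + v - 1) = -12*v^3 + 5*v^2 + v - 1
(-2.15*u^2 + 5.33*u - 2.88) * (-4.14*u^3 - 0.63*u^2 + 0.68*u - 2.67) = 8.901*u^5 - 20.7117*u^4 + 7.1033*u^3 + 11.1793*u^2 - 16.1895*u + 7.6896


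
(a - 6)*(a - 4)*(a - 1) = a^3 - 11*a^2 + 34*a - 24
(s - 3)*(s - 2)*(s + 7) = s^3 + 2*s^2 - 29*s + 42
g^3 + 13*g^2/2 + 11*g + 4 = (g + 1/2)*(g + 2)*(g + 4)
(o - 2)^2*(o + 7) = o^3 + 3*o^2 - 24*o + 28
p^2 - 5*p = p*(p - 5)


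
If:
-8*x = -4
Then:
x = 1/2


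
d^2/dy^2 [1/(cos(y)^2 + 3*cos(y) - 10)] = (-4*sin(y)^4 + 51*sin(y)^2 - 75*cos(y)/4 - 9*cos(3*y)/4 - 9)/((cos(y) - 2)^3*(cos(y) + 5)^3)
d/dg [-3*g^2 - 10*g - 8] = -6*g - 10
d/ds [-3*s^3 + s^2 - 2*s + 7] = -9*s^2 + 2*s - 2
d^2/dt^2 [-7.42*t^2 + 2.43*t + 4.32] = -14.8400000000000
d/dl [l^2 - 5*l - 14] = 2*l - 5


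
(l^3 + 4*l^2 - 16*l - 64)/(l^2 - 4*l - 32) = (l^2 - 16)/(l - 8)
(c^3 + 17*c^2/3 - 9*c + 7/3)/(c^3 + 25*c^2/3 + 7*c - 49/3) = (3*c - 1)/(3*c + 7)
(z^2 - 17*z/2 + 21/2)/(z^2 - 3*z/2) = (z - 7)/z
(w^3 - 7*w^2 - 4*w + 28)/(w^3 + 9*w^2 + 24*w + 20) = (w^2 - 9*w + 14)/(w^2 + 7*w + 10)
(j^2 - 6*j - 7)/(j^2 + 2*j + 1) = (j - 7)/(j + 1)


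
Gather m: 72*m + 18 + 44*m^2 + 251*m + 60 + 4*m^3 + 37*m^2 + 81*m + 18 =4*m^3 + 81*m^2 + 404*m + 96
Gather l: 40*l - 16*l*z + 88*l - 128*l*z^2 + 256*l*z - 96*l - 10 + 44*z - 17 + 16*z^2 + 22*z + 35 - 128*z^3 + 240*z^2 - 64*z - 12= l*(-128*z^2 + 240*z + 32) - 128*z^3 + 256*z^2 + 2*z - 4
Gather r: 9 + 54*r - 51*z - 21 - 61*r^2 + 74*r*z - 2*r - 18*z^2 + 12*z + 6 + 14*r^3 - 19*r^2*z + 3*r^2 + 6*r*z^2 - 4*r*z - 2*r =14*r^3 + r^2*(-19*z - 58) + r*(6*z^2 + 70*z + 50) - 18*z^2 - 39*z - 6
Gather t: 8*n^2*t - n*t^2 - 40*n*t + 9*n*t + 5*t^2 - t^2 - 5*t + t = t^2*(4 - n) + t*(8*n^2 - 31*n - 4)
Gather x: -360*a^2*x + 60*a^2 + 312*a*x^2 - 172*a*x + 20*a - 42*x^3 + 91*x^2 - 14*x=60*a^2 + 20*a - 42*x^3 + x^2*(312*a + 91) + x*(-360*a^2 - 172*a - 14)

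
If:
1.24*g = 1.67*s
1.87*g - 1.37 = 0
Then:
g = 0.73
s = 0.54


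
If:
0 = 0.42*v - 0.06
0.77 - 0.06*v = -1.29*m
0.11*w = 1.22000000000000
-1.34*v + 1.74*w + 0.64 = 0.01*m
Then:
No Solution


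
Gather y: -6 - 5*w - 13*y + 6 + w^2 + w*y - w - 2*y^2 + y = w^2 - 6*w - 2*y^2 + y*(w - 12)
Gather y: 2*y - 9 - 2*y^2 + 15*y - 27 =-2*y^2 + 17*y - 36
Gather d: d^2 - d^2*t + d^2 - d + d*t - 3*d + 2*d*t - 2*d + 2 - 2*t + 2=d^2*(2 - t) + d*(3*t - 6) - 2*t + 4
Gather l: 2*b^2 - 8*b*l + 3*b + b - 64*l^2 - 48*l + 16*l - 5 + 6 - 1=2*b^2 + 4*b - 64*l^2 + l*(-8*b - 32)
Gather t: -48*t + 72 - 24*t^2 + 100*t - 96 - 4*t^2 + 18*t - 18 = -28*t^2 + 70*t - 42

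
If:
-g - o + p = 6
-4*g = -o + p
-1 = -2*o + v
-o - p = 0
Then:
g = -6/5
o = -12/5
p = 12/5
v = -29/5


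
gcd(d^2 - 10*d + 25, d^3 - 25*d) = d - 5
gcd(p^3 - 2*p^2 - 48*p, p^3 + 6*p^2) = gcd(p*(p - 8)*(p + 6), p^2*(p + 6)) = p^2 + 6*p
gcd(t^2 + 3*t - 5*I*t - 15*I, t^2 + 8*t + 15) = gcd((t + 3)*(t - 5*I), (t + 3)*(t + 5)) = t + 3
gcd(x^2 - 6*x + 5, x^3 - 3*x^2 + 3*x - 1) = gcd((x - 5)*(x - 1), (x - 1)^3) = x - 1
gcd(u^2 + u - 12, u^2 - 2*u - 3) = u - 3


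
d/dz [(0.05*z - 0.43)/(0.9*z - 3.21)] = (0.20385*z - 0.727065)/(0.9*z - 3.21)^3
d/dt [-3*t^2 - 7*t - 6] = -6*t - 7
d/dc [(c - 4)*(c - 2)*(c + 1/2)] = 3*c^2 - 11*c + 5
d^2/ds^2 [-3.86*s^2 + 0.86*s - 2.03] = -7.72000000000000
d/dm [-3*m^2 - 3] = -6*m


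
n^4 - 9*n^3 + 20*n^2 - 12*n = n*(n - 6)*(n - 2)*(n - 1)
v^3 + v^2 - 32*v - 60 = (v - 6)*(v + 2)*(v + 5)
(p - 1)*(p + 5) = p^2 + 4*p - 5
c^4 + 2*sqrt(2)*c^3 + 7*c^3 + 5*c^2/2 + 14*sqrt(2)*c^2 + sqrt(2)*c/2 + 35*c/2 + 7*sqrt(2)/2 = (c + 7)*(c + sqrt(2)/2)^2*(c + sqrt(2))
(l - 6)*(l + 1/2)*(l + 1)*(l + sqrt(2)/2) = l^4 - 9*l^3/2 + sqrt(2)*l^3/2 - 17*l^2/2 - 9*sqrt(2)*l^2/4 - 17*sqrt(2)*l/4 - 3*l - 3*sqrt(2)/2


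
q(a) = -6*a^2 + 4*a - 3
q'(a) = 4 - 12*a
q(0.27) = -2.36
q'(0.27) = 0.76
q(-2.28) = -43.31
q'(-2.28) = 31.36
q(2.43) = -28.71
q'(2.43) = -25.16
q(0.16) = -2.51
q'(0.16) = 2.08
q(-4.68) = -153.13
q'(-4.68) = 60.16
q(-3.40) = -85.96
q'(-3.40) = 44.80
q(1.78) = -14.89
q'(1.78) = -17.36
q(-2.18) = -40.23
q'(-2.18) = 30.16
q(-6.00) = -243.00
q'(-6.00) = 76.00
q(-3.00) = -69.00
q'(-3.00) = 40.00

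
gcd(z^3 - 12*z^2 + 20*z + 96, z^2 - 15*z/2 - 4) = z - 8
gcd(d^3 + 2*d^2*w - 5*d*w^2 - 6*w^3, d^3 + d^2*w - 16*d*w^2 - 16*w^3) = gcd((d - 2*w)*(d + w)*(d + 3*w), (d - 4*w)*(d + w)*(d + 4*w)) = d + w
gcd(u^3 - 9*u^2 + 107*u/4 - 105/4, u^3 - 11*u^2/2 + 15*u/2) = u^2 - 11*u/2 + 15/2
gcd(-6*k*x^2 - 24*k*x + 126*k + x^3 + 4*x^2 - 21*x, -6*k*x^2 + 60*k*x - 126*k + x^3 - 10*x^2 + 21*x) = -6*k*x + 18*k + x^2 - 3*x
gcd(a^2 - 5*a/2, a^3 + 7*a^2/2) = a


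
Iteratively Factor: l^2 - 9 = (l - 3)*(l + 3)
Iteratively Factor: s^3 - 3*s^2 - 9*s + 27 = (s + 3)*(s^2 - 6*s + 9) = (s - 3)*(s + 3)*(s - 3)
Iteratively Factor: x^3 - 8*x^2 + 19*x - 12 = (x - 1)*(x^2 - 7*x + 12) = (x - 3)*(x - 1)*(x - 4)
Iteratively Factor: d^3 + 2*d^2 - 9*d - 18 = (d - 3)*(d^2 + 5*d + 6) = (d - 3)*(d + 3)*(d + 2)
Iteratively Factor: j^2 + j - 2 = (j + 2)*(j - 1)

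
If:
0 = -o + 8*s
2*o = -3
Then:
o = -3/2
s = -3/16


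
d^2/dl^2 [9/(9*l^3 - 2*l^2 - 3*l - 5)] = 18*((2 - 27*l)*(-9*l^3 + 2*l^2 + 3*l + 5) - (-27*l^2 + 4*l + 3)^2)/(-9*l^3 + 2*l^2 + 3*l + 5)^3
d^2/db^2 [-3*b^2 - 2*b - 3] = -6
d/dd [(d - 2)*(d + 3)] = 2*d + 1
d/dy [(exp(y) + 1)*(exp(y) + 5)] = 2*(exp(y) + 3)*exp(y)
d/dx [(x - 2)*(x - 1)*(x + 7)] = 3*x^2 + 8*x - 19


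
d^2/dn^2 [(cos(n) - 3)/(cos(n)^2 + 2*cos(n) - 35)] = (-9*(1 - cos(2*n))^2*cos(n)/4 + 7*(1 - cos(2*n))^2/2 - 983*cos(n) + 186*cos(2*n) - 99*cos(3*n)/2 + cos(5*n)/2 + 78)/((cos(n) - 5)^3*(cos(n) + 7)^3)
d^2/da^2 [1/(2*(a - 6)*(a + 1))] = ((a - 6)^2 + (a - 6)*(a + 1) + (a + 1)^2)/((a - 6)^3*(a + 1)^3)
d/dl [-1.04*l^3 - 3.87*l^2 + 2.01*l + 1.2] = -3.12*l^2 - 7.74*l + 2.01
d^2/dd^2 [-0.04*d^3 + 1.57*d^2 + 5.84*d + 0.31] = 3.14 - 0.24*d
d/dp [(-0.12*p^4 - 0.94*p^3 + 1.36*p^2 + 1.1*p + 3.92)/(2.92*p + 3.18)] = (-1.0512*p^4 - 7.016*p^3 - 4.9964*p^2 + 8.6496*p - 7.9484)/(8.5264*p^2 + 18.5712*p + 10.1124)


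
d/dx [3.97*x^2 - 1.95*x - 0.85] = 7.94*x - 1.95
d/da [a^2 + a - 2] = 2*a + 1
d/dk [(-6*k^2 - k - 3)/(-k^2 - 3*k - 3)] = (17*k^2 + 30*k - 6)/(k^4 + 6*k^3 + 15*k^2 + 18*k + 9)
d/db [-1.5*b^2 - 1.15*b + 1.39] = -3.0*b - 1.15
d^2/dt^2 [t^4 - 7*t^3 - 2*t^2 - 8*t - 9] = 12*t^2 - 42*t - 4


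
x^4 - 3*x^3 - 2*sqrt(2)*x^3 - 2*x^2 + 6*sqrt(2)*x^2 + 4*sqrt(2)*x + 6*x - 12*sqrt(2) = (x - 3)*(x - 2*sqrt(2))*(x - sqrt(2))*(x + sqrt(2))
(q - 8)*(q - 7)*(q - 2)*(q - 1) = q^4 - 18*q^3 + 103*q^2 - 198*q + 112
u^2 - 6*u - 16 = (u - 8)*(u + 2)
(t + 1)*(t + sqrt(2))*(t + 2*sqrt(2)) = t^3 + t^2 + 3*sqrt(2)*t^2 + 4*t + 3*sqrt(2)*t + 4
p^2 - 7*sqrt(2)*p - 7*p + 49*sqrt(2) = (p - 7)*(p - 7*sqrt(2))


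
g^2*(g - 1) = g^3 - g^2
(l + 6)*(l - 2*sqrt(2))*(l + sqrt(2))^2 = l^4 + 6*l^3 - 6*l^2 - 36*l - 4*sqrt(2)*l - 24*sqrt(2)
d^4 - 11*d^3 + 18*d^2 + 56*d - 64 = (d - 8)*(d - 4)*(d - 1)*(d + 2)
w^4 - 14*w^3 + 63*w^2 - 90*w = w*(w - 6)*(w - 5)*(w - 3)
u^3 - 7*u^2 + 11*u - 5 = (u - 5)*(u - 1)^2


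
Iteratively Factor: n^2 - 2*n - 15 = (n - 5)*(n + 3)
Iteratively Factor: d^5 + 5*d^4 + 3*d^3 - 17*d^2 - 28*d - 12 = (d + 3)*(d^4 + 2*d^3 - 3*d^2 - 8*d - 4) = (d - 2)*(d + 3)*(d^3 + 4*d^2 + 5*d + 2) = (d - 2)*(d + 2)*(d + 3)*(d^2 + 2*d + 1) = (d - 2)*(d + 1)*(d + 2)*(d + 3)*(d + 1)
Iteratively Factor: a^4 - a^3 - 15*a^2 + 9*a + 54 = (a + 3)*(a^3 - 4*a^2 - 3*a + 18) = (a + 2)*(a + 3)*(a^2 - 6*a + 9) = (a - 3)*(a + 2)*(a + 3)*(a - 3)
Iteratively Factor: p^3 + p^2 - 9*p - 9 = (p + 3)*(p^2 - 2*p - 3) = (p + 1)*(p + 3)*(p - 3)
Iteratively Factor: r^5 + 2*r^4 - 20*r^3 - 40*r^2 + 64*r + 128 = (r + 4)*(r^4 - 2*r^3 - 12*r^2 + 8*r + 32) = (r + 2)*(r + 4)*(r^3 - 4*r^2 - 4*r + 16) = (r - 4)*(r + 2)*(r + 4)*(r^2 - 4) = (r - 4)*(r + 2)^2*(r + 4)*(r - 2)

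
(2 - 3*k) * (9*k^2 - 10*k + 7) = -27*k^3 + 48*k^2 - 41*k + 14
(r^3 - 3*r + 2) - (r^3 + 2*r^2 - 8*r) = -2*r^2 + 5*r + 2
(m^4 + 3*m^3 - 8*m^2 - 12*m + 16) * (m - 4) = m^5 - m^4 - 20*m^3 + 20*m^2 + 64*m - 64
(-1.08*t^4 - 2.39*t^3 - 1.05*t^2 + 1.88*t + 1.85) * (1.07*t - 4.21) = -1.1556*t^5 + 1.9895*t^4 + 8.9384*t^3 + 6.4321*t^2 - 5.9353*t - 7.7885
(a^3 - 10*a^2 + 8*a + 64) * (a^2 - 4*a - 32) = a^5 - 14*a^4 + 16*a^3 + 352*a^2 - 512*a - 2048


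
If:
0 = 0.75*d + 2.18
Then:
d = -2.91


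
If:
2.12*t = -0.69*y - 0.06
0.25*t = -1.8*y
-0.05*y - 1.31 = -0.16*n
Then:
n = 8.19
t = -0.03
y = 0.00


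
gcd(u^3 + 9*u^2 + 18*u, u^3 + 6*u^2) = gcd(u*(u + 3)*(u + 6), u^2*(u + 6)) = u^2 + 6*u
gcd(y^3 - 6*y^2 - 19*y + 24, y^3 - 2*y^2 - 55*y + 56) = y^2 - 9*y + 8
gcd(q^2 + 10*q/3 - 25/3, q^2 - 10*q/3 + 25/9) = q - 5/3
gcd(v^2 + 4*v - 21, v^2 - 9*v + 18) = v - 3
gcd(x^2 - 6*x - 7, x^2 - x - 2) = x + 1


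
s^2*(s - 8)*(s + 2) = s^4 - 6*s^3 - 16*s^2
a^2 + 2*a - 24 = (a - 4)*(a + 6)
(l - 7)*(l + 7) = l^2 - 49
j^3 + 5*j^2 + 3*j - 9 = (j - 1)*(j + 3)^2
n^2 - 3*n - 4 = (n - 4)*(n + 1)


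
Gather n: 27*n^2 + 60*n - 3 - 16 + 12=27*n^2 + 60*n - 7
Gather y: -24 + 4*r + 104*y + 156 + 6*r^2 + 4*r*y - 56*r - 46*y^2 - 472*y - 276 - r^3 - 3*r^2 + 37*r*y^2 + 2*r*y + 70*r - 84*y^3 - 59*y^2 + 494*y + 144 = -r^3 + 3*r^2 + 18*r - 84*y^3 + y^2*(37*r - 105) + y*(6*r + 126)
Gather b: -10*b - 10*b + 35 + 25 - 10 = 50 - 20*b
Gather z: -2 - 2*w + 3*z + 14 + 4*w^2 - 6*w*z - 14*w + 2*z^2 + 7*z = 4*w^2 - 16*w + 2*z^2 + z*(10 - 6*w) + 12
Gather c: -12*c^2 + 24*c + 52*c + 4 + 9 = -12*c^2 + 76*c + 13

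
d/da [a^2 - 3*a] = 2*a - 3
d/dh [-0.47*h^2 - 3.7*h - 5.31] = -0.94*h - 3.7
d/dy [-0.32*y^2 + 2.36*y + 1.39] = 2.36 - 0.64*y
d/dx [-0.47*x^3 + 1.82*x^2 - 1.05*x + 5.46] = -1.41*x^2 + 3.64*x - 1.05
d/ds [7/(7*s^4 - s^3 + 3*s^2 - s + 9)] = 7*(-28*s^3 + 3*s^2 - 6*s + 1)/(7*s^4 - s^3 + 3*s^2 - s + 9)^2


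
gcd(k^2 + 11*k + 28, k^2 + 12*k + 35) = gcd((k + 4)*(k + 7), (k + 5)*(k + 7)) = k + 7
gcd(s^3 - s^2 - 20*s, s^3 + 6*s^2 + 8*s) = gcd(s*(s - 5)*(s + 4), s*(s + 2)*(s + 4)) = s^2 + 4*s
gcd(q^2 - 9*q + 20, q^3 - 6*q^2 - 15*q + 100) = q - 5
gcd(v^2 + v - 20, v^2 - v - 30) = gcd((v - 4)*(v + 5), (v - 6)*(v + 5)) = v + 5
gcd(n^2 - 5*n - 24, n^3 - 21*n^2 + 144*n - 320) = n - 8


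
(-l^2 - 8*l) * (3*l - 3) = -3*l^3 - 21*l^2 + 24*l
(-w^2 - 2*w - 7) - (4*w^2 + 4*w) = -5*w^2 - 6*w - 7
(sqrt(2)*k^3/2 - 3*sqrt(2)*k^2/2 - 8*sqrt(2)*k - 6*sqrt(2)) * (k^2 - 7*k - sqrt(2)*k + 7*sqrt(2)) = sqrt(2)*k^5/2 - 5*sqrt(2)*k^4 - k^4 + 5*sqrt(2)*k^3/2 + 10*k^3 - 5*k^2 + 50*sqrt(2)*k^2 - 100*k + 42*sqrt(2)*k - 84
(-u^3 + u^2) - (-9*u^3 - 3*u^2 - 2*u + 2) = 8*u^3 + 4*u^2 + 2*u - 2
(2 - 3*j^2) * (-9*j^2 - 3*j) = 27*j^4 + 9*j^3 - 18*j^2 - 6*j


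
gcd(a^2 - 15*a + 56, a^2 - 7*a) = a - 7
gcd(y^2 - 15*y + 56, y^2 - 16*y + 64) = y - 8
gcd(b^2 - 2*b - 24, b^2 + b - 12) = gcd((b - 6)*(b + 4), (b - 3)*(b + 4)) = b + 4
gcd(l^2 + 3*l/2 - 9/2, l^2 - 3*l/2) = l - 3/2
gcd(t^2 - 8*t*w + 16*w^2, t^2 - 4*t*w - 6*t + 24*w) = t - 4*w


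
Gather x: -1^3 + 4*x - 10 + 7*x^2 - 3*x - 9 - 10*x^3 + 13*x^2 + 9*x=-10*x^3 + 20*x^2 + 10*x - 20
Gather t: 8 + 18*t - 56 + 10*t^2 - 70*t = 10*t^2 - 52*t - 48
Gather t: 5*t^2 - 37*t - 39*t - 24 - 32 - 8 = 5*t^2 - 76*t - 64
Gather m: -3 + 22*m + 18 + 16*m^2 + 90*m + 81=16*m^2 + 112*m + 96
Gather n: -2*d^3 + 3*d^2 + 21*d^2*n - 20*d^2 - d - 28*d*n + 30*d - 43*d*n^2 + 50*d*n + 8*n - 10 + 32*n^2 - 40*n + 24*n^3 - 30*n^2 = -2*d^3 - 17*d^2 + 29*d + 24*n^3 + n^2*(2 - 43*d) + n*(21*d^2 + 22*d - 32) - 10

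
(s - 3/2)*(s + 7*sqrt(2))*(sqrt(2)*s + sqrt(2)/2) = sqrt(2)*s^3 - sqrt(2)*s^2 + 14*s^2 - 14*s - 3*sqrt(2)*s/4 - 21/2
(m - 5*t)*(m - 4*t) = m^2 - 9*m*t + 20*t^2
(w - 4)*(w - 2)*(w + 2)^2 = w^4 - 2*w^3 - 12*w^2 + 8*w + 32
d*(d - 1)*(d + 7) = d^3 + 6*d^2 - 7*d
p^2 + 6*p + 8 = (p + 2)*(p + 4)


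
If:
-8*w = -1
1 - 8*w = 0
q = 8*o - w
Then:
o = q/8 + 1/64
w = 1/8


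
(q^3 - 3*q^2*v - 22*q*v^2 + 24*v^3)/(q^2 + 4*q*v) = q - 7*v + 6*v^2/q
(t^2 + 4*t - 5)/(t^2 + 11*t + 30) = (t - 1)/(t + 6)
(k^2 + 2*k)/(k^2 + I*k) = (k + 2)/(k + I)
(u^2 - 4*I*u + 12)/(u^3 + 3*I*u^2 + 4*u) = (u^2 - 4*I*u + 12)/(u*(u^2 + 3*I*u + 4))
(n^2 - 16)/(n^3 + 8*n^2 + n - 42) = (n^2 - 16)/(n^3 + 8*n^2 + n - 42)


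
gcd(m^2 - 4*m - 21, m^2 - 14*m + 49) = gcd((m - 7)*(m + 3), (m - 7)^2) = m - 7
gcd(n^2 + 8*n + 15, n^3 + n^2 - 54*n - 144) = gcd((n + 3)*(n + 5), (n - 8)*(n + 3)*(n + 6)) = n + 3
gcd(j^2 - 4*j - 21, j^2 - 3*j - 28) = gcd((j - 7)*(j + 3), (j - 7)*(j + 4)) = j - 7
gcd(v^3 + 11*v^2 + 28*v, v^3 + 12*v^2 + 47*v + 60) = v + 4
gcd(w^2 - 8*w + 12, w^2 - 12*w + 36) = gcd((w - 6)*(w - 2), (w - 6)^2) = w - 6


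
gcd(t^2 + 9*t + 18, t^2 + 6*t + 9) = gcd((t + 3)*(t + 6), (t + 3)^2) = t + 3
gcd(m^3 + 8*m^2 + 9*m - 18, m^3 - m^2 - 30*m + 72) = m + 6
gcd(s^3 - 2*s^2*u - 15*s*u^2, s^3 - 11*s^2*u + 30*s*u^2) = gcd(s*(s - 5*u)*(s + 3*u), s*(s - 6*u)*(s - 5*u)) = s^2 - 5*s*u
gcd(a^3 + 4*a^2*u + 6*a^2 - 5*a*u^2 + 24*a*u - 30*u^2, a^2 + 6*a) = a + 6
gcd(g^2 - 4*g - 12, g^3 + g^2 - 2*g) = g + 2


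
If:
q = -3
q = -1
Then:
No Solution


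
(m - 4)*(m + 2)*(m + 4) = m^3 + 2*m^2 - 16*m - 32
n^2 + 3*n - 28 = (n - 4)*(n + 7)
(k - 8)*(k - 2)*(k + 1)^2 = k^4 - 8*k^3 - 3*k^2 + 22*k + 16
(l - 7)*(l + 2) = l^2 - 5*l - 14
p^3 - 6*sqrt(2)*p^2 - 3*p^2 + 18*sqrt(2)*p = p*(p - 3)*(p - 6*sqrt(2))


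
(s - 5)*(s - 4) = s^2 - 9*s + 20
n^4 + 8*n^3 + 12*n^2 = n^2*(n + 2)*(n + 6)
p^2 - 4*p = p*(p - 4)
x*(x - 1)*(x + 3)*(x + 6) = x^4 + 8*x^3 + 9*x^2 - 18*x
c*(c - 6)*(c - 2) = c^3 - 8*c^2 + 12*c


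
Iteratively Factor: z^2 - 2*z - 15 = (z - 5)*(z + 3)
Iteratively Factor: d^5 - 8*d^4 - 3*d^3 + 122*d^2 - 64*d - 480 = (d + 3)*(d^4 - 11*d^3 + 30*d^2 + 32*d - 160) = (d + 2)*(d + 3)*(d^3 - 13*d^2 + 56*d - 80) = (d - 5)*(d + 2)*(d + 3)*(d^2 - 8*d + 16) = (d - 5)*(d - 4)*(d + 2)*(d + 3)*(d - 4)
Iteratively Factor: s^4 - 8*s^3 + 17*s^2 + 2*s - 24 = (s - 3)*(s^3 - 5*s^2 + 2*s + 8) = (s - 3)*(s - 2)*(s^2 - 3*s - 4) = (s - 4)*(s - 3)*(s - 2)*(s + 1)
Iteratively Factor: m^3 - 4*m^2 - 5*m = (m - 5)*(m^2 + m) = (m - 5)*(m + 1)*(m)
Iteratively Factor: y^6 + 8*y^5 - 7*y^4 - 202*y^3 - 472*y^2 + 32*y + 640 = (y + 2)*(y^5 + 6*y^4 - 19*y^3 - 164*y^2 - 144*y + 320) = (y - 5)*(y + 2)*(y^4 + 11*y^3 + 36*y^2 + 16*y - 64) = (y - 5)*(y + 2)*(y + 4)*(y^3 + 7*y^2 + 8*y - 16) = (y - 5)*(y + 2)*(y + 4)^2*(y^2 + 3*y - 4) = (y - 5)*(y + 2)*(y + 4)^3*(y - 1)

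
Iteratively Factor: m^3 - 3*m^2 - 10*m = (m)*(m^2 - 3*m - 10) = m*(m - 5)*(m + 2)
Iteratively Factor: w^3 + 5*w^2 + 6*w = (w + 3)*(w^2 + 2*w) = w*(w + 3)*(w + 2)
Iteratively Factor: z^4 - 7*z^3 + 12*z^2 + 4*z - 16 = (z - 2)*(z^3 - 5*z^2 + 2*z + 8) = (z - 4)*(z - 2)*(z^2 - z - 2) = (z - 4)*(z - 2)*(z + 1)*(z - 2)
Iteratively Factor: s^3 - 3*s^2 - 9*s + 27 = (s - 3)*(s^2 - 9) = (s - 3)*(s + 3)*(s - 3)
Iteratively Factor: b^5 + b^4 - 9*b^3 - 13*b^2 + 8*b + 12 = (b + 2)*(b^4 - b^3 - 7*b^2 + b + 6) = (b - 3)*(b + 2)*(b^3 + 2*b^2 - b - 2) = (b - 3)*(b + 2)^2*(b^2 - 1) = (b - 3)*(b + 1)*(b + 2)^2*(b - 1)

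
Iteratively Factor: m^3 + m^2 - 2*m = (m)*(m^2 + m - 2) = m*(m + 2)*(m - 1)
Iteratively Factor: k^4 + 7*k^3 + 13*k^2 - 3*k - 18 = (k + 2)*(k^3 + 5*k^2 + 3*k - 9) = (k + 2)*(k + 3)*(k^2 + 2*k - 3) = (k - 1)*(k + 2)*(k + 3)*(k + 3)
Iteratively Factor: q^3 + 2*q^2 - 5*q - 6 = (q + 1)*(q^2 + q - 6) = (q + 1)*(q + 3)*(q - 2)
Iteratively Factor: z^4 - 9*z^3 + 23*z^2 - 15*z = (z - 3)*(z^3 - 6*z^2 + 5*z) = z*(z - 3)*(z^2 - 6*z + 5) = z*(z - 5)*(z - 3)*(z - 1)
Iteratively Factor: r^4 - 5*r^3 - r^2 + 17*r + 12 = (r - 4)*(r^3 - r^2 - 5*r - 3) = (r - 4)*(r - 3)*(r^2 + 2*r + 1) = (r - 4)*(r - 3)*(r + 1)*(r + 1)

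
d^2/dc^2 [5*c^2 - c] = 10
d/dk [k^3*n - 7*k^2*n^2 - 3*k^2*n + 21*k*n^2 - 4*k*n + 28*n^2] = n*(3*k^2 - 14*k*n - 6*k + 21*n - 4)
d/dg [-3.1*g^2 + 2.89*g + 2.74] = 2.89 - 6.2*g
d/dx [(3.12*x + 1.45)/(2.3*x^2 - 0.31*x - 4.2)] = (7.176*x^2 - 0.9672*x - (3.12*x + 1.45)*(4.6*x - 0.31) - 13.104)/(-2.3*x^2 + 0.31*x + 4.2)^2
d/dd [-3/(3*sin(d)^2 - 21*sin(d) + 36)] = (2*sin(d) - 7)*cos(d)/(sin(d)^2 - 7*sin(d) + 12)^2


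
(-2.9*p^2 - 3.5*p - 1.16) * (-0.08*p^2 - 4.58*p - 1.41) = 0.232*p^4 + 13.562*p^3 + 20.2118*p^2 + 10.2478*p + 1.6356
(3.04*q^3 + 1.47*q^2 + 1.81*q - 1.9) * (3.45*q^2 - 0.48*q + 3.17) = 10.488*q^5 + 3.6123*q^4 + 15.1757*q^3 - 2.7639*q^2 + 6.6497*q - 6.023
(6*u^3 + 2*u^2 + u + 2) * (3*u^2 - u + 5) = 18*u^5 + 31*u^3 + 15*u^2 + 3*u + 10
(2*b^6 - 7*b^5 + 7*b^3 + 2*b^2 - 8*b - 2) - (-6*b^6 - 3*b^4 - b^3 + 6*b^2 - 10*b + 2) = 8*b^6 - 7*b^5 + 3*b^4 + 8*b^3 - 4*b^2 + 2*b - 4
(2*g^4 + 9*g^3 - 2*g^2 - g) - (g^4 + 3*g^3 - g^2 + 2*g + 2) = g^4 + 6*g^3 - g^2 - 3*g - 2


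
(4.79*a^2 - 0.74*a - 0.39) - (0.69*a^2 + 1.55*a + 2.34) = 4.1*a^2 - 2.29*a - 2.73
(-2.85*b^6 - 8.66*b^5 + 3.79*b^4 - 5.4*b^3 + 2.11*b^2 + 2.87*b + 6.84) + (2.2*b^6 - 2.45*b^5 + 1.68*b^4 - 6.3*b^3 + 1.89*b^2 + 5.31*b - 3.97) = -0.65*b^6 - 11.11*b^5 + 5.47*b^4 - 11.7*b^3 + 4.0*b^2 + 8.18*b + 2.87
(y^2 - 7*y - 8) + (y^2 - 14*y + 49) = 2*y^2 - 21*y + 41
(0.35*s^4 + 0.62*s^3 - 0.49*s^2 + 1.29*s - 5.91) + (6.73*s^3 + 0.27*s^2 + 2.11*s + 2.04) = 0.35*s^4 + 7.35*s^3 - 0.22*s^2 + 3.4*s - 3.87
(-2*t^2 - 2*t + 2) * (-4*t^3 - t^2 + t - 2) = 8*t^5 + 10*t^4 - 8*t^3 + 6*t - 4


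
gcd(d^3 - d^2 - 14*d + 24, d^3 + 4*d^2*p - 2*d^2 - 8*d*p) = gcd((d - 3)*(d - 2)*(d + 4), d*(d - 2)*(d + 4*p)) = d - 2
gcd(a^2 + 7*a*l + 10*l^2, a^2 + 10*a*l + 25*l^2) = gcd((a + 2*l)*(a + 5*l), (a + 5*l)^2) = a + 5*l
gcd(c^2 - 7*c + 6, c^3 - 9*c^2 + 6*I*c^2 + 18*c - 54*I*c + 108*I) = c - 6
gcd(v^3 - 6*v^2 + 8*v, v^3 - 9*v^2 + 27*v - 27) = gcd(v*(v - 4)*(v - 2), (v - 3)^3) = 1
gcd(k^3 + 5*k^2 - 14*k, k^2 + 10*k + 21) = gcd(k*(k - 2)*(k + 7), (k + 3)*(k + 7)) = k + 7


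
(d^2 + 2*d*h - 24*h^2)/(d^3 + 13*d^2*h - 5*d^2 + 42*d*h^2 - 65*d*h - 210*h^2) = (d - 4*h)/(d^2 + 7*d*h - 5*d - 35*h)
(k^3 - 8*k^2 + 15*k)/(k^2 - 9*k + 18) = k*(k - 5)/(k - 6)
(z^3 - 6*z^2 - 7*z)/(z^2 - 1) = z*(z - 7)/(z - 1)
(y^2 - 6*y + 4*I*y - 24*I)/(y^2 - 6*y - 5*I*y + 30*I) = (y + 4*I)/(y - 5*I)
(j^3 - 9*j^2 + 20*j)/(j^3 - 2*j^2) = (j^2 - 9*j + 20)/(j*(j - 2))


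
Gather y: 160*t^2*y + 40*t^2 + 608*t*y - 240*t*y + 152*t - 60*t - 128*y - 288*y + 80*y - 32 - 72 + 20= 40*t^2 + 92*t + y*(160*t^2 + 368*t - 336) - 84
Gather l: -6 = -6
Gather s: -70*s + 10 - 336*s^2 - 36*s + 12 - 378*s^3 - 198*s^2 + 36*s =-378*s^3 - 534*s^2 - 70*s + 22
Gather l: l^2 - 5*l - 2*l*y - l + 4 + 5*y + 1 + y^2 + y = l^2 + l*(-2*y - 6) + y^2 + 6*y + 5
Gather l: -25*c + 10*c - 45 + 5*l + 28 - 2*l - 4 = -15*c + 3*l - 21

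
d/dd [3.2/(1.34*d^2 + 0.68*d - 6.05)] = (-8.576*d - 2.176)/(1.34*d^2 + 0.68*d - 6.05)^2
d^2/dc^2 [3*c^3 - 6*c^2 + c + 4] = 18*c - 12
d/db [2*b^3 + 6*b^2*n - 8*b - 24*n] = 6*b^2 + 12*b*n - 8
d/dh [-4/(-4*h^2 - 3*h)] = 4*(-8*h - 3)/(h^2*(4*h + 3)^2)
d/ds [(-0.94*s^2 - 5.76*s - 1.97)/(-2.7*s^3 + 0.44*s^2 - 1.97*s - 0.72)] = (-2.538*s^4 - 31.104*s^3 - 11.5708*s^2 + 3.0872*s + 0.2663)/(7.29*s^6 - 2.376*s^5 + 10.8316*s^4 + 2.1544*s^3 + 3.2473*s^2 + 2.8368*s + 0.5184)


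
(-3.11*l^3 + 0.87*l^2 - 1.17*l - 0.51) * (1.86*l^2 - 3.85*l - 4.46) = -5.7846*l^5 + 13.5917*l^4 + 8.3449*l^3 - 0.3243*l^2 + 7.1817*l + 2.2746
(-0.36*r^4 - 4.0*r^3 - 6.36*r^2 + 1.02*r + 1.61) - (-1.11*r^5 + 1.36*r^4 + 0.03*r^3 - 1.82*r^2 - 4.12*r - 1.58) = 1.11*r^5 - 1.72*r^4 - 4.03*r^3 - 4.54*r^2 + 5.14*r + 3.19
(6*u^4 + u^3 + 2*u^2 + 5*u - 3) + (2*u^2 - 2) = 6*u^4 + u^3 + 4*u^2 + 5*u - 5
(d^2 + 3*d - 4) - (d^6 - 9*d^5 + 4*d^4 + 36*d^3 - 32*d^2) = -d^6 + 9*d^5 - 4*d^4 - 36*d^3 + 33*d^2 + 3*d - 4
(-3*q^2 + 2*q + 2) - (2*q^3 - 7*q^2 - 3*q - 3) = -2*q^3 + 4*q^2 + 5*q + 5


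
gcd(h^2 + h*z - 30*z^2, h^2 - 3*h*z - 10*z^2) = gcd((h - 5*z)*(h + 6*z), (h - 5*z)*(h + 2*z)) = -h + 5*z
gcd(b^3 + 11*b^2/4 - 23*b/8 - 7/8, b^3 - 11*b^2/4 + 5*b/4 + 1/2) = b^2 - 3*b/4 - 1/4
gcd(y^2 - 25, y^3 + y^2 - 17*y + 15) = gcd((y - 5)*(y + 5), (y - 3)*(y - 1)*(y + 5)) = y + 5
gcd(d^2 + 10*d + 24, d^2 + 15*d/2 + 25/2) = 1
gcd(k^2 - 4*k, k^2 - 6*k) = k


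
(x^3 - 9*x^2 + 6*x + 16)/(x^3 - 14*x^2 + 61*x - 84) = (x^3 - 9*x^2 + 6*x + 16)/(x^3 - 14*x^2 + 61*x - 84)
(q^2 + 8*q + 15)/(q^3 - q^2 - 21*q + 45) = (q + 3)/(q^2 - 6*q + 9)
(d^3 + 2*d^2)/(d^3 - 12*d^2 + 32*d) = d*(d + 2)/(d^2 - 12*d + 32)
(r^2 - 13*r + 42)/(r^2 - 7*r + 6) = (r - 7)/(r - 1)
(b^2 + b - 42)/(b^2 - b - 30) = (b + 7)/(b + 5)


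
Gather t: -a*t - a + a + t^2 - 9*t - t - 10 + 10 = t^2 + t*(-a - 10)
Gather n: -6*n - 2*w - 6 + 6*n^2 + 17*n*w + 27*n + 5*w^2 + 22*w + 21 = 6*n^2 + n*(17*w + 21) + 5*w^2 + 20*w + 15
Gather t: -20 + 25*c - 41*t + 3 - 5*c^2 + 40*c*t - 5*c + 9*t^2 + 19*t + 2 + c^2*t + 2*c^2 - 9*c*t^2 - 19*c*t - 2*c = -3*c^2 + 18*c + t^2*(9 - 9*c) + t*(c^2 + 21*c - 22) - 15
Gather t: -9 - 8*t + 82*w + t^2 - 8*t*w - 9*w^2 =t^2 + t*(-8*w - 8) - 9*w^2 + 82*w - 9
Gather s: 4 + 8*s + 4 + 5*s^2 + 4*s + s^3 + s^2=s^3 + 6*s^2 + 12*s + 8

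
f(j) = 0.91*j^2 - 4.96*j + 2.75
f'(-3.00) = -10.42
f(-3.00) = 25.82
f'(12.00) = 16.88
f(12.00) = 74.27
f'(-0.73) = -6.29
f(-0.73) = 6.86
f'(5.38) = 4.83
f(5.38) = 2.40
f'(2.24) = -0.88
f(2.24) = -3.79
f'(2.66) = -0.12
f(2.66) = -4.00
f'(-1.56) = -7.80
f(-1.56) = 12.70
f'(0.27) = -4.47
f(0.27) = 1.48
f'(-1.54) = -7.76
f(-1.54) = 12.55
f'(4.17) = 2.63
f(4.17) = -2.11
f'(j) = 1.82*j - 4.96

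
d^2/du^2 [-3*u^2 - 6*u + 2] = -6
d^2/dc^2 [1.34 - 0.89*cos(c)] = 0.89*cos(c)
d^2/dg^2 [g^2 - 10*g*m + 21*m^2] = 2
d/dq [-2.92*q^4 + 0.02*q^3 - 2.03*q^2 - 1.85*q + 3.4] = -11.68*q^3 + 0.06*q^2 - 4.06*q - 1.85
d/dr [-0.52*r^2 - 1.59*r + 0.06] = -1.04*r - 1.59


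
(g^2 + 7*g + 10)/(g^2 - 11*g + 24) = (g^2 + 7*g + 10)/(g^2 - 11*g + 24)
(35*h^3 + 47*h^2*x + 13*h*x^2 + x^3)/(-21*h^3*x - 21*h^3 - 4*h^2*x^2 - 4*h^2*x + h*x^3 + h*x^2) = (35*h^3 + 47*h^2*x + 13*h*x^2 + x^3)/(h*(-21*h^2*x - 21*h^2 - 4*h*x^2 - 4*h*x + x^3 + x^2))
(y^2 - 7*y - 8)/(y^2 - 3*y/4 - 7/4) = 4*(y - 8)/(4*y - 7)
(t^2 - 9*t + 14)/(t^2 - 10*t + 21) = (t - 2)/(t - 3)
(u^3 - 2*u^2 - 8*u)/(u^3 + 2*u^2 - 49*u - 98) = u*(u - 4)/(u^2 - 49)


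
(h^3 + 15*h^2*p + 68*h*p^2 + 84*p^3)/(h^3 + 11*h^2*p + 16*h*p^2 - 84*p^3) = (-h - 2*p)/(-h + 2*p)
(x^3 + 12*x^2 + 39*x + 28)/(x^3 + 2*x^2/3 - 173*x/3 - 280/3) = 3*(x^2 + 5*x + 4)/(3*x^2 - 19*x - 40)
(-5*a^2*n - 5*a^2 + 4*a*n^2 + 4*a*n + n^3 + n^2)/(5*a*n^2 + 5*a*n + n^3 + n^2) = (-a + n)/n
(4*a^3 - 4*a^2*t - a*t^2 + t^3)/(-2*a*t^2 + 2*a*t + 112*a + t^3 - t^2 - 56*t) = (-2*a^2 + a*t + t^2)/(t^2 - t - 56)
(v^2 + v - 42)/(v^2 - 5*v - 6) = (v + 7)/(v + 1)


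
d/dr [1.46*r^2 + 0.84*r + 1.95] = 2.92*r + 0.84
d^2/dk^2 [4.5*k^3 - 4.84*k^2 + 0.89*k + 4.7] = 27.0*k - 9.68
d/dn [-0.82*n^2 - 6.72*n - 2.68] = -1.64*n - 6.72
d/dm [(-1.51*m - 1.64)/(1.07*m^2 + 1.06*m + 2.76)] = (1.6157*m^2 + 3.5096*m - 2.4292)/(1.1449*m^4 + 2.2684*m^3 + 7.03*m^2 + 5.8512*m + 7.6176)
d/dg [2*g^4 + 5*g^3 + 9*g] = 8*g^3 + 15*g^2 + 9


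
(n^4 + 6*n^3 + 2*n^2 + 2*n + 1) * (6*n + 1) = 6*n^5 + 37*n^4 + 18*n^3 + 14*n^2 + 8*n + 1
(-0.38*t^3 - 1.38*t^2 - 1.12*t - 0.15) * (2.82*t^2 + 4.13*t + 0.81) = -1.0716*t^5 - 5.461*t^4 - 9.1656*t^3 - 6.1664*t^2 - 1.5267*t - 0.1215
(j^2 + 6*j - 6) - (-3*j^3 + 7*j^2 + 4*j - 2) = 3*j^3 - 6*j^2 + 2*j - 4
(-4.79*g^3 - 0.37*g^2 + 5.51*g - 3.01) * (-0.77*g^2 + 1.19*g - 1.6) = 3.6883*g^5 - 5.4152*g^4 + 2.981*g^3 + 9.4666*g^2 - 12.3979*g + 4.816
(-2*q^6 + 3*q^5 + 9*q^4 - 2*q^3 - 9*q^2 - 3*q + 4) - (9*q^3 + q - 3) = -2*q^6 + 3*q^5 + 9*q^4 - 11*q^3 - 9*q^2 - 4*q + 7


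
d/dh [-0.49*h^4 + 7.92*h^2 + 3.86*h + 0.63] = -1.96*h^3 + 15.84*h + 3.86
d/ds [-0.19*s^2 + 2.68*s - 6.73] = 2.68 - 0.38*s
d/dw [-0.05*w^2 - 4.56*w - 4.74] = -0.1*w - 4.56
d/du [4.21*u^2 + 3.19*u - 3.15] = 8.42*u + 3.19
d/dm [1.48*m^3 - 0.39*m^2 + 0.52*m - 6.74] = 4.44*m^2 - 0.78*m + 0.52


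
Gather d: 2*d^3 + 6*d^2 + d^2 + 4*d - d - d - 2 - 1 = 2*d^3 + 7*d^2 + 2*d - 3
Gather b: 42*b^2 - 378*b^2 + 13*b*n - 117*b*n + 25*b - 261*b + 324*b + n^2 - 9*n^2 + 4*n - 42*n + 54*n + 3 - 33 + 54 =-336*b^2 + b*(88 - 104*n) - 8*n^2 + 16*n + 24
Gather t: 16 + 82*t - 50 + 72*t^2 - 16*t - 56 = 72*t^2 + 66*t - 90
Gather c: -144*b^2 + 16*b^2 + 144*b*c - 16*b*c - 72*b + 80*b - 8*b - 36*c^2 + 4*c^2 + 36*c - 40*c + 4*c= -128*b^2 + 128*b*c - 32*c^2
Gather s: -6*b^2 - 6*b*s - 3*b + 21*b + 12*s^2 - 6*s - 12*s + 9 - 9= -6*b^2 + 18*b + 12*s^2 + s*(-6*b - 18)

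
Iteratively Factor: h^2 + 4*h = (h + 4)*(h)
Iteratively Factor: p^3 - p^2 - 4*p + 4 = (p + 2)*(p^2 - 3*p + 2) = (p - 2)*(p + 2)*(p - 1)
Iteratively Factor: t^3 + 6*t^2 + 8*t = (t)*(t^2 + 6*t + 8) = t*(t + 2)*(t + 4)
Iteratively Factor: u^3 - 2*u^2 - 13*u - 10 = (u + 2)*(u^2 - 4*u - 5) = (u + 1)*(u + 2)*(u - 5)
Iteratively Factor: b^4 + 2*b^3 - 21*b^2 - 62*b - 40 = (b - 5)*(b^3 + 7*b^2 + 14*b + 8) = (b - 5)*(b + 2)*(b^2 + 5*b + 4) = (b - 5)*(b + 2)*(b + 4)*(b + 1)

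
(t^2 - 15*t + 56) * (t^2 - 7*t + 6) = t^4 - 22*t^3 + 167*t^2 - 482*t + 336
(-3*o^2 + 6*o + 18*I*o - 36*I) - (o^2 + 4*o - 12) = -4*o^2 + 2*o + 18*I*o + 12 - 36*I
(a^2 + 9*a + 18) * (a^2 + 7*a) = a^4 + 16*a^3 + 81*a^2 + 126*a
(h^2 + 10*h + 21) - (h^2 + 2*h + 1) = 8*h + 20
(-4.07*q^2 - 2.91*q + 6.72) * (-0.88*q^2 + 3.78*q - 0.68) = 3.5816*q^4 - 12.8238*q^3 - 14.1458*q^2 + 27.3804*q - 4.5696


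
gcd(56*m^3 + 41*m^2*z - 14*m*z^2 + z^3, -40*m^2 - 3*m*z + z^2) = -8*m + z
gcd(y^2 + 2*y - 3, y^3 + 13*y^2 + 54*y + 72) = y + 3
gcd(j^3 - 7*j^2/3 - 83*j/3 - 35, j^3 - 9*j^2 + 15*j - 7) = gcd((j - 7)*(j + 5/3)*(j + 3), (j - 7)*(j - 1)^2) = j - 7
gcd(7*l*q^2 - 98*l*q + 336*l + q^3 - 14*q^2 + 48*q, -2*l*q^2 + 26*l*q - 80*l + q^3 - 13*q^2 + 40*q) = q - 8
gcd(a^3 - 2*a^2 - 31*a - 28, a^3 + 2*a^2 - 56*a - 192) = a + 4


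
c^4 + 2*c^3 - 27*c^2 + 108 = (c - 3)^2*(c + 2)*(c + 6)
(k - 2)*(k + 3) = k^2 + k - 6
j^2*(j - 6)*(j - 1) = j^4 - 7*j^3 + 6*j^2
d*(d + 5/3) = d^2 + 5*d/3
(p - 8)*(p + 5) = p^2 - 3*p - 40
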